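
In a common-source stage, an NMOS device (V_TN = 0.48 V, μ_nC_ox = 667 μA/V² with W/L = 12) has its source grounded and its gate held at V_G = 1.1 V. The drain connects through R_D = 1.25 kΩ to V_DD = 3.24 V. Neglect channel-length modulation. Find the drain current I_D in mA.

V_GS = V_G = 1.1 V, so V_ov = 1.1 − 0.48 = 0.62 V.
k_n = μ_nC_ox · (W/L) = 8.004 mA/V².
Assume saturation: I_D = ½ k_n V_ov² = 0.5 × 8.004 × 0.62² = 1.54 mA, giving V_DS = V_DD − I_D R_D = 3.24 − 1.54 × 1.25 = 1.32 V.
V_DS = 1.32 V ≥ V_ov = 0.62 V, confirming saturation.

I_D = 1.54 mA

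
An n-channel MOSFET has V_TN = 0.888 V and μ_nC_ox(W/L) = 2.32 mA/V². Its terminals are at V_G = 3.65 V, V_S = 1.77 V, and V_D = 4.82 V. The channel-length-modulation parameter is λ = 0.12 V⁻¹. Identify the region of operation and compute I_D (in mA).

V_GS = V_G − V_S = 3.65 − 1.77 = 1.88 V; V_DS = V_D − V_S = 4.82 − 1.77 = 3.05 V.
V_ov = V_GS − V_TN = 1.88 − 0.888 = 0.992 V.
Since V_DS = 3.05 V ≥ V_ov = 0.992 V, the device is in saturation.
I_D = ½ k_n V_ov² (1 + λ V_DS) = 0.5 × 2.32 × 0.992² × (1 + 0.12 × 3.05) = 1.56 mA.

Saturation; I_D = 1.56 mA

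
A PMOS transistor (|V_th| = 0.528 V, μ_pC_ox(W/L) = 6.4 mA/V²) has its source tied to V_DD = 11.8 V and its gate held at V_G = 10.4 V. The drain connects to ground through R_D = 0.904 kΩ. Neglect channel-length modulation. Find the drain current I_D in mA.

V_SG = V_DD − V_G = 11.8 − 10.4 = 1.4 V, so V_ov = 1.4 − 0.528 = 0.872 V.
Assume saturation: I_D = ½ k_p V_ov² = 0.5 × 6.4 × 0.872² = 2.43 mA, giving V_SD = V_DD − I_D R_D = 11.8 − 2.43 × 0.904 = 9.6 V.
V_SD = 9.6 V ≥ V_ov = 0.872 V, confirming saturation.

I_D = 2.43 mA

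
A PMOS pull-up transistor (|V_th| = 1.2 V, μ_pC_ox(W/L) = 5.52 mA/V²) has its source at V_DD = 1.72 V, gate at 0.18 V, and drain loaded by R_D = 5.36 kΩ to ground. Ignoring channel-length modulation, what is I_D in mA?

I_D = 0.280 mA

V_SG = V_DD − V_G = 1.72 − 0.18 = 1.54 V, so V_ov = 1.54 − 1.2 = 0.34 V.
Assume saturation: I_D = ½ k_p V_ov² = 0.5 × 5.52 × 0.34² = 0.319 mA, giving V_SD = V_DD − I_D R_D = 1.72 − 0.319 × 5.36 = 0.00986 V.
But 0.00986 V < V_ov = 0.34 V, so the device is actually in triode.
In triode I_D = k_p[V_ov V_SD − ½ V_SD²] and I_D = (V_DD − V_SD)/R_D. Equating: 14.8 V_SD² − 11.06 V_SD + 1.72 = 0, giving V_SD = 0.221 V (the root below V_ov).
I_D = (1.72 − 0.221) / 5.36 = 0.28 mA.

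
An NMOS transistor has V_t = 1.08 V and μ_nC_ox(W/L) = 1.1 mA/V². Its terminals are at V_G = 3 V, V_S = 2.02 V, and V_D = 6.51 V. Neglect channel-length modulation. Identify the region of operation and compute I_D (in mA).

Cutoff; I_D = 0 mA

V_GS = V_G − V_S = 3 − 2.02 = 0.98 V; V_DS = V_D − V_S = 6.51 − 2.02 = 4.49 V.
V_GS = 0.98 V < V_t = 1.08 V, so the transistor is in cutoff.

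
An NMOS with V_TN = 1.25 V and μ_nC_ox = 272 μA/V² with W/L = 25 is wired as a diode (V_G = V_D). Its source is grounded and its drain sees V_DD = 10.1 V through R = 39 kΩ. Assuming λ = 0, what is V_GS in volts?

With gate tied to drain, V_GS = V_DS ≥ V_GS − V_TN, so the device is in saturation.
k_n = μ_nC_ox · (W/L) = 6.8 mA/V².
KCL at the drain: ½ k_n (V_GS − V_TN)² = (V_DD − V_GS)/R.
Let x = V_GS − 1.25. Then 133 x² + x − 8.85 = 0, giving x = 0.255 V (positive root), so V_GS = 1.5 V.
I_D = (V_DD − V_GS)/R = (10.1 − 1.5) / 39 = 0.22 mA.

V_GS = 1.50 V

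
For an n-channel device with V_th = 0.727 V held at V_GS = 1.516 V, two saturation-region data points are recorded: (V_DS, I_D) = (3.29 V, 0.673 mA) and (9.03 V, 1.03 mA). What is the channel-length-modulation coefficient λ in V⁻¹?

λ = 0.133 V⁻¹

With V_GS fixed, I_D ∝ (1 + λ V_DS) in saturation, so I_D2/I_D1 = (1 + λ V_DS2)/(1 + λ V_DS1).
1.03/0.673 = 1.53 = (1 + 9.03 λ)/(1 + 3.29 λ).
Solving: λ (I_D1 V_DS2 − I_D2 V_DS1) = I_D2 − I_D1, so λ = (1.03 − 0.673) / (0.673 × 9.03 − 1.03 × 3.29) = 0.357 / 2.69 = 0.133 V⁻¹.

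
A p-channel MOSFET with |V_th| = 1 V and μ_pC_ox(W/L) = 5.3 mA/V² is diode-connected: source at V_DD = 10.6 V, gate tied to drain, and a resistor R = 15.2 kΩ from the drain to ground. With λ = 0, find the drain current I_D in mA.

With gate tied to drain, V_SG = V_SD ≥ V_SG − |V_th|, so the device is in saturation.
KCL at the drain: ½ k_p (V_SG − |V_th|)² = (V_DD − V_SG)/R.
Let x = V_SG − 1. Then 40.3 x² + x − 9.6 = 0, giving x = 0.476 V (positive root), so V_SG = 1.48 V.
I_D = (V_DD − V_SG)/R = (10.6 − 1.48) / 15.2 = 0.6 mA.

I_D = 0.600 mA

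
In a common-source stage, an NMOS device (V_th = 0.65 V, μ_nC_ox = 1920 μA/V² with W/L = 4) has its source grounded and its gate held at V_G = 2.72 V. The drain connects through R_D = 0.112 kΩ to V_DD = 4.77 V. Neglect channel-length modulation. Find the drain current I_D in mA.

I_D = 16.5 mA

V_GS = V_G = 2.72 V, so V_ov = 2.72 − 0.65 = 2.07 V.
k_n = μ_nC_ox · (W/L) = 7.68 mA/V².
Assume saturation: I_D = ½ k_n V_ov² = 0.5 × 7.68 × 2.07² = 16.5 mA, giving V_DS = V_DD − I_D R_D = 4.77 − 16.5 × 0.112 = 2.93 V.
V_DS = 2.93 V ≥ V_ov = 2.07 V, confirming saturation.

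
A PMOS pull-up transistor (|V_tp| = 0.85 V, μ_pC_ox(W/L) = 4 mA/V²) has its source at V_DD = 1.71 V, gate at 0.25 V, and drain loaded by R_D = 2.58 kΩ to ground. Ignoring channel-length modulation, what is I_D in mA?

V_SG = V_DD − V_G = 1.71 − 0.25 = 1.46 V, so V_ov = 1.46 − 0.85 = 0.61 V.
Assume saturation: I_D = ½ k_p V_ov² = 0.5 × 4 × 0.61² = 0.744 mA, giving V_SD = V_DD − I_D R_D = 1.71 − 0.744 × 2.58 = -0.21 V.
But -0.21 V < V_ov = 0.61 V, so the device is actually in triode.
In triode I_D = k_p[V_ov V_SD − ½ V_SD²] and I_D = (V_DD − V_SD)/R_D. Equating: 5.16 V_SD² − 7.295 V_SD + 1.71 = 0, giving V_SD = 0.297 V (the root below V_ov).
I_D = (1.71 − 0.297) / 2.58 = 0.548 mA.

I_D = 0.548 mA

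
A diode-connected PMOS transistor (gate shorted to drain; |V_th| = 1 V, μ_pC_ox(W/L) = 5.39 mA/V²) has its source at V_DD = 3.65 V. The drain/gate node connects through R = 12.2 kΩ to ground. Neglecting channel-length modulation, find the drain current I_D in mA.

I_D = 0.195 mA

With gate tied to drain, V_SG = V_SD ≥ V_SG − |V_th|, so the device is in saturation.
KCL at the drain: ½ k_p (V_SG − |V_th|)² = (V_DD − V_SG)/R.
Let x = V_SG − 1. Then 32.9 x² + x − 2.65 = 0, giving x = 0.269 V (positive root), so V_SG = 1.27 V.
I_D = (V_DD − V_SG)/R = (3.65 − 1.27) / 12.2 = 0.195 mA.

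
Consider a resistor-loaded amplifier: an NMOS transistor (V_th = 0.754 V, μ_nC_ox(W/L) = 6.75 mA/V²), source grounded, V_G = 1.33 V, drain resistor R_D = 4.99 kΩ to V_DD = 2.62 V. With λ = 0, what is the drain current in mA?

V_GS = V_G = 1.33 V, so V_ov = 1.33 − 0.754 = 0.576 V.
Assume saturation: I_D = ½ k_n V_ov² = 0.5 × 6.75 × 0.576² = 1.12 mA, giving V_DS = V_DD − I_D R_D = 2.62 − 1.12 × 4.99 = -2.97 V.
But -2.97 V < V_ov = 0.576 V, so the device is actually in triode.
In triode I_D = k_n[V_ov V_DS − ½ V_DS²] and I_D = (V_DD − V_DS)/R_D. Equating: 16.8 V_DS² − 20.4 V_DS + 2.62 = 0, giving V_DS = 0.146 V (the root below V_ov).
I_D = (2.62 − 0.146) / 4.99 = 0.496 mA.

I_D = 0.496 mA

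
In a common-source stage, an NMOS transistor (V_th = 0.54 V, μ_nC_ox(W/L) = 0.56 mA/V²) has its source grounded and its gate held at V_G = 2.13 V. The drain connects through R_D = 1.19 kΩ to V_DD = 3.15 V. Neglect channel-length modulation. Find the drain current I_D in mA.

I_D = 0.708 mA

V_GS = V_G = 2.13 V, so V_ov = 2.13 − 0.54 = 1.59 V.
Assume saturation: I_D = ½ k_n V_ov² = 0.5 × 0.56 × 1.59² = 0.708 mA, giving V_DS = V_DD − I_D R_D = 3.15 − 0.708 × 1.19 = 2.31 V.
V_DS = 2.31 V ≥ V_ov = 1.59 V, confirming saturation.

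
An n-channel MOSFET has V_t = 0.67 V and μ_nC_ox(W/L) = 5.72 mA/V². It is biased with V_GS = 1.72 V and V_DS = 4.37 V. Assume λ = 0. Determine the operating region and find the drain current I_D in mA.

Saturation; I_D = 3.15 mA

V_ov = V_GS − V_t = 1.72 − 0.67 = 1.05 V.
Since V_DS = 4.37 V ≥ V_ov = 1.05 V, the device is in saturation.
I_D = ½ k_n V_ov² = 0.5 × 5.72 × 1.05² = 3.15 mA.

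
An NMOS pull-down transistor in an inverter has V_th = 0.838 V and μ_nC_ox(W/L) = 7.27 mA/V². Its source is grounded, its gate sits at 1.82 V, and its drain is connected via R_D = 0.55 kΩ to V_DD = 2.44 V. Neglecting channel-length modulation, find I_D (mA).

I_D = 3.19 mA

V_GS = V_G = 1.82 V, so V_ov = 1.82 − 0.838 = 0.982 V.
Assume saturation: I_D = ½ k_n V_ov² = 0.5 × 7.27 × 0.982² = 3.51 mA, giving V_DS = V_DD − I_D R_D = 2.44 − 3.51 × 0.55 = 0.512 V.
But 0.512 V < V_ov = 0.982 V, so the device is actually in triode.
In triode I_D = k_n[V_ov V_DS − ½ V_DS²] and I_D = (V_DD − V_DS)/R_D. Equating: 2 V_DS² − 4.927 V_DS + 2.44 = 0, giving V_DS = 0.687 V (the root below V_ov).
I_D = (2.44 − 0.687) / 0.55 = 3.19 mA.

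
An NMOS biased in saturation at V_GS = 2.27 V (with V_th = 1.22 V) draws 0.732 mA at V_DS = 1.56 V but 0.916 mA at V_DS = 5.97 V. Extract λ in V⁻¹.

With V_GS fixed, I_D ∝ (1 + λ V_DS) in saturation, so I_D2/I_D1 = (1 + λ V_DS2)/(1 + λ V_DS1).
0.916/0.732 = 1.251 = (1 + 5.97 λ)/(1 + 1.56 λ).
Solving: λ (I_D1 V_DS2 − I_D2 V_DS1) = I_D2 − I_D1, so λ = (0.916 − 0.732) / (0.732 × 5.97 − 0.916 × 1.56) = 0.184 / 2.94 = 0.0626 V⁻¹.

λ = 0.0626 V⁻¹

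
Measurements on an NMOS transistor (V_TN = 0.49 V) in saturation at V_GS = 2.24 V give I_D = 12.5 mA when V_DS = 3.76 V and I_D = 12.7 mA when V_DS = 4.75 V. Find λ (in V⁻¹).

λ = 0.0172 V⁻¹

With V_GS fixed, I_D ∝ (1 + λ V_DS) in saturation, so I_D2/I_D1 = (1 + λ V_DS2)/(1 + λ V_DS1).
12.7/12.5 = 1.016 = (1 + 4.75 λ)/(1 + 3.76 λ).
Solving: λ (I_D1 V_DS2 − I_D2 V_DS1) = I_D2 − I_D1, so λ = (12.7 − 12.5) / (12.5 × 4.75 − 12.7 × 3.76) = 0.2 / 11.6 = 0.0172 V⁻¹.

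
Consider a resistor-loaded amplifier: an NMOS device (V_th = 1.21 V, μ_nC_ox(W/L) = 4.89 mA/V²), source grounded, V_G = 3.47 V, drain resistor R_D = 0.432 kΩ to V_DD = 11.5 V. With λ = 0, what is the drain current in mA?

V_GS = V_G = 3.47 V, so V_ov = 3.47 − 1.21 = 2.26 V.
Assume saturation: I_D = ½ k_n V_ov² = 0.5 × 4.89 × 2.26² = 12.5 mA, giving V_DS = V_DD − I_D R_D = 11.5 − 12.5 × 0.432 = 6.11 V.
V_DS = 6.11 V ≥ V_ov = 2.26 V, confirming saturation.

I_D = 12.5 mA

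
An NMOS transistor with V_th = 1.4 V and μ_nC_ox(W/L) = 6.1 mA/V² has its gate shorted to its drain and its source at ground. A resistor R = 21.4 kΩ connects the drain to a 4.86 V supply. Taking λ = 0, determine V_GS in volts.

With gate tied to drain, V_GS = V_DS ≥ V_GS − V_th, so the device is in saturation.
KCL at the drain: ½ k_n (V_GS − V_th)² = (V_DD − V_GS)/R.
Let x = V_GS − 1.4. Then 65.3 x² + x − 3.46 = 0, giving x = 0.223 V (positive root), so V_GS = 1.62 V.
I_D = (V_DD − V_GS)/R = (4.86 − 1.62) / 21.4 = 0.151 mA.

V_GS = 1.62 V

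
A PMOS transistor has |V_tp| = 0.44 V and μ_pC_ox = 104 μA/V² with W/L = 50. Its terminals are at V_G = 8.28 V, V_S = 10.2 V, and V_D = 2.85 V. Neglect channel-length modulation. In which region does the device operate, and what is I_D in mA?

Saturation; I_D = 5.70 mA

V_SG = V_S − V_G = 10.2 − 8.28 = 1.92 V; V_SD = V_S − V_D = 10.2 − 2.85 = 7.35 V.
k_p = μ_pC_ox · (W/L) = 5.2 mA/V².
V_ov = V_SG − |V_tp| = 1.92 − 0.44 = 1.48 V.
Since V_SD = 7.35 V ≥ V_ov = 1.48 V, the device is in saturation.
I_D = ½ k_p V_ov² = 0.5 × 5.2 × 1.48² = 5.7 mA.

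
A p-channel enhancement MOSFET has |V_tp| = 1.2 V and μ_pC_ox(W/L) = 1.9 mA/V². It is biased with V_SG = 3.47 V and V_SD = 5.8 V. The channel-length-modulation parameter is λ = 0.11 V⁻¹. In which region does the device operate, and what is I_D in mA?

Saturation; I_D = 8.02 mA

V_ov = V_SG − |V_tp| = 3.47 − 1.2 = 2.27 V.
Since V_SD = 5.8 V ≥ V_ov = 2.27 V, the device is in saturation.
I_D = ½ k_p V_ov² (1 + λ V_SD) = 0.5 × 1.9 × 2.27² × (1 + 0.11 × 5.8) = 8.02 mA.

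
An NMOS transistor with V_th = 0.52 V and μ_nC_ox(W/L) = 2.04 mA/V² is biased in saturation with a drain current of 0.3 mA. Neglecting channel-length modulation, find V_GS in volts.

In saturation I_D = ½ k_n (V_GS − V_th)², so V_GS − V_th = √(2 I_D / k_n) = √(2 × 0.3 / 2.04) = 0.542 V.
V_GS = 0.52 + 0.542 = 1.06 V.

V_GS = 1.06 V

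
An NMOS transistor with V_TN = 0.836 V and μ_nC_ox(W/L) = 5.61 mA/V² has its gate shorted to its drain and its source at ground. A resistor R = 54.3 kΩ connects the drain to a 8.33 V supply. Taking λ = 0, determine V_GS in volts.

V_GS = 1.05 V

With gate tied to drain, V_GS = V_DS ≥ V_GS − V_TN, so the device is in saturation.
KCL at the drain: ½ k_n (V_GS − V_TN)² = (V_DD − V_GS)/R.
Let x = V_GS − 0.836. Then 152 x² + x − 7.494 = 0, giving x = 0.219 V (positive root), so V_GS = 1.05 V.
I_D = (V_DD − V_GS)/R = (8.33 − 1.05) / 54.3 = 0.134 mA.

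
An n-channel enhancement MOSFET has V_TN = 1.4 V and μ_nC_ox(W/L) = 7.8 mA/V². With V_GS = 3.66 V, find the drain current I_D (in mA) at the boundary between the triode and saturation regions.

At the boundary V_DS = V_ov = V_GS − V_TN = 3.66 − 1.4 = 2.26 V.
I_D = ½ k_n V_ov² = 0.5 × 7.8 × 2.26² = 19.9 mA.

I_D = 19.9 mA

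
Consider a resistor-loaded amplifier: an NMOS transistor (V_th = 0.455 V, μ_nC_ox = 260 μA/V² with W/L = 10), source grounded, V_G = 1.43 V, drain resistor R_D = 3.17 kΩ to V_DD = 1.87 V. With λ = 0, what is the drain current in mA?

V_GS = V_G = 1.43 V, so V_ov = 1.43 − 0.455 = 0.975 V.
k_n = μ_nC_ox · (W/L) = 2.6 mA/V².
Assume saturation: I_D = ½ k_n V_ov² = 0.5 × 2.6 × 0.975² = 1.24 mA, giving V_DS = V_DD − I_D R_D = 1.87 − 1.24 × 3.17 = -2.05 V.
But -2.05 V < V_ov = 0.975 V, so the device is actually in triode.
In triode I_D = k_n[V_ov V_DS − ½ V_DS²] and I_D = (V_DD − V_DS)/R_D. Equating: 4.12 V_DS² − 9.036 V_DS + 1.87 = 0, giving V_DS = 0.231 V (the root below V_ov).
I_D = (1.87 − 0.231) / 3.17 = 0.517 mA.

I_D = 0.517 mA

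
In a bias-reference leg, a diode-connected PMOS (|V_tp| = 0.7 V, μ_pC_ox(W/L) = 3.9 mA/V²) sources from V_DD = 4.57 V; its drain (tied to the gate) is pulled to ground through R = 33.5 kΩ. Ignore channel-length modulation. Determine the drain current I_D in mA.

I_D = 0.108 mA

With gate tied to drain, V_SG = V_SD ≥ V_SG − |V_tp|, so the device is in saturation.
KCL at the drain: ½ k_p (V_SG − |V_tp|)² = (V_DD − V_SG)/R.
Let x = V_SG − 0.7. Then 65.3 x² + x − 3.87 = 0, giving x = 0.236 V (positive root), so V_SG = 0.936 V.
I_D = (V_DD − V_SG)/R = (4.57 − 0.936) / 33.5 = 0.108 mA.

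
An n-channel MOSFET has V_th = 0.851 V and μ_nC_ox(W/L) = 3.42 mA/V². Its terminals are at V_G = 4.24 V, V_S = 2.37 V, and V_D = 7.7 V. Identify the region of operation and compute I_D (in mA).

V_GS = V_G − V_S = 4.24 − 2.37 = 1.87 V; V_DS = V_D − V_S = 7.7 − 2.37 = 5.33 V.
V_ov = V_GS − V_th = 1.87 − 0.851 = 1.02 V.
Since V_DS = 5.33 V ≥ V_ov = 1.02 V, the device is in saturation.
I_D = ½ k_n V_ov² = 0.5 × 3.42 × 1.02² = 1.78 mA.

Saturation; I_D = 1.78 mA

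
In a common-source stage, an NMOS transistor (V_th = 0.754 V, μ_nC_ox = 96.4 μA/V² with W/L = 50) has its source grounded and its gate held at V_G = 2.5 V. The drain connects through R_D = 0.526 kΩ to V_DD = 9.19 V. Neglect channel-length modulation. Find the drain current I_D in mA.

I_D = 7.35 mA

V_GS = V_G = 2.5 V, so V_ov = 2.5 − 0.754 = 1.75 V.
k_n = μ_nC_ox · (W/L) = 4.82 mA/V².
Assume saturation: I_D = ½ k_n V_ov² = 0.5 × 4.82 × 1.75² = 7.35 mA, giving V_DS = V_DD − I_D R_D = 9.19 − 7.35 × 0.526 = 5.33 V.
V_DS = 5.33 V ≥ V_ov = 1.75 V, confirming saturation.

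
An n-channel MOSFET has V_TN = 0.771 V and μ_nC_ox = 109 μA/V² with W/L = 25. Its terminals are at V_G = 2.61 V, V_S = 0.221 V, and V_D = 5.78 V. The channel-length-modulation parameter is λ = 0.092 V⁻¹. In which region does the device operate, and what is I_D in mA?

V_GS = V_G − V_S = 2.61 − 0.221 = 2.39 V; V_DS = V_D − V_S = 5.78 − 0.221 = 5.56 V.
k_n = μ_nC_ox · (W/L) = 2.725 mA/V².
V_ov = V_GS − V_TN = 2.39 − 0.771 = 1.62 V.
Since V_DS = 5.56 V ≥ V_ov = 1.62 V, the device is in saturation.
I_D = ½ k_n V_ov² (1 + λ V_DS) = 0.5 × 2.725 × 1.62² × (1 + 0.092 × 5.56) = 5.39 mA.

Saturation; I_D = 5.39 mA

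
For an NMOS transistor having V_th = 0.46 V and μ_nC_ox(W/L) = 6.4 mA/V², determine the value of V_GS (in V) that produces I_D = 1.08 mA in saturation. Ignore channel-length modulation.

In saturation I_D = ½ k_n (V_GS − V_th)², so V_GS − V_th = √(2 I_D / k_n) = √(2 × 1.08 / 6.4) = 0.581 V.
V_GS = 0.46 + 0.581 = 1.04 V.

V_GS = 1.04 V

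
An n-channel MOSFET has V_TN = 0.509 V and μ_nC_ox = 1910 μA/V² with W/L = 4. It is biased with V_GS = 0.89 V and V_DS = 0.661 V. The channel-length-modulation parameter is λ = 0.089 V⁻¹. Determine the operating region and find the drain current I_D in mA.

Saturation; I_D = 0.587 mA

k_n = μ_nC_ox · (W/L) = 7.64 mA/V².
V_ov = V_GS − V_TN = 0.89 − 0.509 = 0.381 V.
Since V_DS = 0.661 V ≥ V_ov = 0.381 V, the device is in saturation.
I_D = ½ k_n V_ov² (1 + λ V_DS) = 0.5 × 7.64 × 0.381² × (1 + 0.089 × 0.661) = 0.587 mA.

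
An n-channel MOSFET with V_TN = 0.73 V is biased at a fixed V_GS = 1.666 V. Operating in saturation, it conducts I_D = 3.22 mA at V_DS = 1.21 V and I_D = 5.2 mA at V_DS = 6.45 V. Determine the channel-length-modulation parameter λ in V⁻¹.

With V_GS fixed, I_D ∝ (1 + λ V_DS) in saturation, so I_D2/I_D1 = (1 + λ V_DS2)/(1 + λ V_DS1).
5.2/3.22 = 1.615 = (1 + 6.45 λ)/(1 + 1.21 λ).
Solving: λ (I_D1 V_DS2 − I_D2 V_DS1) = I_D2 − I_D1, so λ = (5.2 − 3.22) / (3.22 × 6.45 − 5.2 × 1.21) = 1.98 / 14.5 = 0.137 V⁻¹.

λ = 0.137 V⁻¹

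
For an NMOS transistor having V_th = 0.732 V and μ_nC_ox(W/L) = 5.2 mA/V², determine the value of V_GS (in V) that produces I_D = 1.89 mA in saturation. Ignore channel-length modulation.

In saturation I_D = ½ k_n (V_GS − V_th)², so V_GS − V_th = √(2 I_D / k_n) = √(2 × 1.89 / 5.2) = 0.853 V.
V_GS = 0.732 + 0.853 = 1.58 V.

V_GS = 1.58 V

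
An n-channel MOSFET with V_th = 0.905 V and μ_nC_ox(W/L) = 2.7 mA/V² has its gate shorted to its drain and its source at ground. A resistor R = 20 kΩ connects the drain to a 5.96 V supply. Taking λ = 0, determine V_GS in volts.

With gate tied to drain, V_GS = V_DS ≥ V_GS − V_th, so the device is in saturation.
KCL at the drain: ½ k_n (V_GS − V_th)² = (V_DD − V_GS)/R.
Let x = V_GS − 0.905. Then 27 x² + x − 5.055 = 0, giving x = 0.415 V (positive root), so V_GS = 1.32 V.
I_D = (V_DD − V_GS)/R = (5.96 − 1.32) / 20 = 0.232 mA.

V_GS = 1.32 V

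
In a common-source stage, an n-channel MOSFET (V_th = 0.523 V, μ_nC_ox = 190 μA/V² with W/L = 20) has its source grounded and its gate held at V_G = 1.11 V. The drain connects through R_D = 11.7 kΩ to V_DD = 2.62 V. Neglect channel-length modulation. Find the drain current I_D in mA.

V_GS = V_G = 1.11 V, so V_ov = 1.11 − 0.523 = 0.587 V.
k_n = μ_nC_ox · (W/L) = 3.8 mA/V².
Assume saturation: I_D = ½ k_n V_ov² = 0.5 × 3.8 × 0.587² = 0.655 mA, giving V_DS = V_DD − I_D R_D = 2.62 − 0.655 × 11.7 = -5.04 V.
But -5.04 V < V_ov = 0.587 V, so the device is actually in triode.
In triode I_D = k_n[V_ov V_DS − ½ V_DS²] and I_D = (V_DD − V_DS)/R_D. Equating: 22.2 V_DS² − 27.1 V_DS + 2.62 = 0, giving V_DS = 0.106 V (the root below V_ov).
I_D = (2.62 − 0.106) / 11.7 = 0.215 mA.

I_D = 0.215 mA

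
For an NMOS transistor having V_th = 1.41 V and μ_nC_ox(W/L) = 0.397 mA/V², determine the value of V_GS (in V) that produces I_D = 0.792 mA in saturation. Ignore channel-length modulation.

V_GS = 3.41 V

In saturation I_D = ½ k_n (V_GS − V_th)², so V_GS − V_th = √(2 I_D / k_n) = √(2 × 0.792 / 0.397) = 2 V.
V_GS = 1.41 + 2 = 3.41 V.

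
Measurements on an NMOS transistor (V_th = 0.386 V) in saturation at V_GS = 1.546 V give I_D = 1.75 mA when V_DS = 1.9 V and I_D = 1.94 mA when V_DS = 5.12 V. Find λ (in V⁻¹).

With V_GS fixed, I_D ∝ (1 + λ V_DS) in saturation, so I_D2/I_D1 = (1 + λ V_DS2)/(1 + λ V_DS1).
1.94/1.75 = 1.109 = (1 + 5.12 λ)/(1 + 1.9 λ).
Solving: λ (I_D1 V_DS2 − I_D2 V_DS1) = I_D2 − I_D1, so λ = (1.94 − 1.75) / (1.75 × 5.12 − 1.94 × 1.9) = 0.19 / 5.27 = 0.036 V⁻¹.

λ = 0.0360 V⁻¹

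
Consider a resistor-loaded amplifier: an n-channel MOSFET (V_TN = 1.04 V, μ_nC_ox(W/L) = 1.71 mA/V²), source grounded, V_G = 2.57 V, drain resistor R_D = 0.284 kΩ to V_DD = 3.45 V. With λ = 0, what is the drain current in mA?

I_D = 2.00 mA

V_GS = V_G = 2.57 V, so V_ov = 2.57 − 1.04 = 1.53 V.
Assume saturation: I_D = ½ k_n V_ov² = 0.5 × 1.71 × 1.53² = 2 mA, giving V_DS = V_DD − I_D R_D = 3.45 − 2 × 0.284 = 2.88 V.
V_DS = 2.88 V ≥ V_ov = 1.53 V, confirming saturation.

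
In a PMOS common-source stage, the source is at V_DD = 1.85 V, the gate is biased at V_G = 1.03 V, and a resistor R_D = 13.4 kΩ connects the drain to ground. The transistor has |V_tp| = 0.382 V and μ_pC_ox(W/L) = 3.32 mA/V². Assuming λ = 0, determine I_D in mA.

I_D = 0.130 mA

V_SG = V_DD − V_G = 1.85 − 1.03 = 0.82 V, so V_ov = 0.82 − 0.382 = 0.438 V.
Assume saturation: I_D = ½ k_p V_ov² = 0.5 × 3.32 × 0.438² = 0.318 mA, giving V_SD = V_DD − I_D R_D = 1.85 − 0.318 × 13.4 = -2.42 V.
But -2.42 V < V_ov = 0.438 V, so the device is actually in triode.
In triode I_D = k_p[V_ov V_SD − ½ V_SD²] and I_D = (V_DD − V_SD)/R_D. Equating: 22.2 V_SD² − 20.49 V_SD + 1.85 = 0, giving V_SD = 0.101 V (the root below V_ov).
I_D = (1.85 − 0.101) / 13.4 = 0.13 mA.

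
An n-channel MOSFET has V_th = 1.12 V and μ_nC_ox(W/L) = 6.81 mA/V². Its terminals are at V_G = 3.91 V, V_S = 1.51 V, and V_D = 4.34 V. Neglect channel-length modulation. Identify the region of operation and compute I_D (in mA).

V_GS = V_G − V_S = 3.91 − 1.51 = 2.4 V; V_DS = V_D − V_S = 4.34 − 1.51 = 2.83 V.
V_ov = V_GS − V_th = 2.4 − 1.12 = 1.28 V.
Since V_DS = 2.83 V ≥ V_ov = 1.28 V, the device is in saturation.
I_D = ½ k_n V_ov² = 0.5 × 6.81 × 1.28² = 5.58 mA.

Saturation; I_D = 5.58 mA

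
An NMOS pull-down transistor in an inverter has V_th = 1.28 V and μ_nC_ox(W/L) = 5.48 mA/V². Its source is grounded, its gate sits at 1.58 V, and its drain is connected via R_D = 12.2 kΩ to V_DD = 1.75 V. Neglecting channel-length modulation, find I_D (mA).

V_GS = V_G = 1.58 V, so V_ov = 1.58 − 1.28 = 0.3 V.
Assume saturation: I_D = ½ k_n V_ov² = 0.5 × 5.48 × 0.3² = 0.247 mA, giving V_DS = V_DD − I_D R_D = 1.75 − 0.247 × 12.2 = -1.26 V.
But -1.26 V < V_ov = 0.3 V, so the device is actually in triode.
In triode I_D = k_n[V_ov V_DS − ½ V_DS²] and I_D = (V_DD − V_DS)/R_D. Equating: 33.4 V_DS² − 21.06 V_DS + 1.75 = 0, giving V_DS = 0.0985 V (the root below V_ov).
I_D = (1.75 − 0.0985) / 12.2 = 0.135 mA.

I_D = 0.135 mA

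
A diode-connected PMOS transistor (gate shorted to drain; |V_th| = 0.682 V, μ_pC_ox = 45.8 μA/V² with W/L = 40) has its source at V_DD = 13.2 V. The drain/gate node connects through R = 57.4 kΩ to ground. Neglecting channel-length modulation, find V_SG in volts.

V_SG = 1.16 V

With gate tied to drain, V_SG = V_SD ≥ V_SG − |V_th|, so the device is in saturation.
k_p = μ_pC_ox · (W/L) = 1.832 mA/V².
KCL at the drain: ½ k_p (V_SG − |V_th|)² = (V_DD − V_SG)/R.
Let x = V_SG − 0.682. Then 52.6 x² + x − 12.52 = 0, giving x = 0.479 V (positive root), so V_SG = 1.16 V.
I_D = (V_DD − V_SG)/R = (13.2 − 1.16) / 57.4 = 0.21 mA.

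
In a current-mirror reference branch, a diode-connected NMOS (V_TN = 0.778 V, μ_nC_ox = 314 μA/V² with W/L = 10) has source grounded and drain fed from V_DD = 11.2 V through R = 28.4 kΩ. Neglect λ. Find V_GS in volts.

V_GS = 1.25 V

With gate tied to drain, V_GS = V_DS ≥ V_GS − V_TN, so the device is in saturation.
k_n = μ_nC_ox · (W/L) = 3.14 mA/V².
KCL at the drain: ½ k_n (V_GS − V_TN)² = (V_DD − V_GS)/R.
Let x = V_GS − 0.778. Then 44.6 x² + x − 10.42 = 0, giving x = 0.472 V (positive root), so V_GS = 1.25 V.
I_D = (V_DD − V_GS)/R = (11.2 − 1.25) / 28.4 = 0.35 mA.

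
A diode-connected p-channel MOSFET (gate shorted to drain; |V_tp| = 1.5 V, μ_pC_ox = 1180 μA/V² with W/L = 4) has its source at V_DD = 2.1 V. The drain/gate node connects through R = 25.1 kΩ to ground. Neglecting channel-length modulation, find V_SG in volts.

With gate tied to drain, V_SG = V_SD ≥ V_SG − |V_tp|, so the device is in saturation.
k_p = μ_pC_ox · (W/L) = 4.72 mA/V².
KCL at the drain: ½ k_p (V_SG − |V_tp|)² = (V_DD − V_SG)/R.
Let x = V_SG − 1.5. Then 59.2 x² + x − 0.6 = 0, giving x = 0.0926 V (positive root), so V_SG = 1.59 V.
I_D = (V_DD − V_SG)/R = (2.1 − 1.59) / 25.1 = 0.0202 mA.

V_SG = 1.59 V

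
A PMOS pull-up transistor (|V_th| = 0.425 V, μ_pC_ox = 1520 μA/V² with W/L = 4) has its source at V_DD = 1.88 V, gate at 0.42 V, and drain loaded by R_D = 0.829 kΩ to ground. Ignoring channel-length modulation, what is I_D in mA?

V_SG = V_DD − V_G = 1.88 − 0.42 = 1.46 V, so V_ov = 1.46 − 0.425 = 1.03 V.
k_p = μ_pC_ox · (W/L) = 6.08 mA/V².
Assume saturation: I_D = ½ k_p V_ov² = 0.5 × 6.08 × 1.03² = 3.26 mA, giving V_SD = V_DD − I_D R_D = 1.88 − 3.26 × 0.829 = -0.82 V.
But -0.82 V < V_ov = 1.03 V, so the device is actually in triode.
In triode I_D = k_p[V_ov V_SD − ½ V_SD²] and I_D = (V_DD − V_SD)/R_D. Equating: 2.52 V_SD² − 6.217 V_SD + 1.88 = 0, giving V_SD = 0.353 V (the root below V_ov).
I_D = (1.88 − 0.353) / 0.829 = 1.84 mA.

I_D = 1.84 mA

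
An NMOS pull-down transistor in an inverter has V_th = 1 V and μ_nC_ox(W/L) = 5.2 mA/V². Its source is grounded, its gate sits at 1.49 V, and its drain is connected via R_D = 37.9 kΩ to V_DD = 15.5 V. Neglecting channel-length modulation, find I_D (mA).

I_D = 0.404 mA

V_GS = V_G = 1.49 V, so V_ov = 1.49 − 1 = 0.49 V.
Assume saturation: I_D = ½ k_n V_ov² = 0.5 × 5.2 × 0.49² = 0.624 mA, giving V_DS = V_DD − I_D R_D = 15.5 − 0.624 × 37.9 = -8.16 V.
But -8.16 V < V_ov = 0.49 V, so the device is actually in triode.
In triode I_D = k_n[V_ov V_DS − ½ V_DS²] and I_D = (V_DD − V_DS)/R_D. Equating: 98.5 V_DS² − 97.57 V_DS + 15.5 = 0, giving V_DS = 0.199 V (the root below V_ov).
I_D = (15.5 − 0.199) / 37.9 = 0.404 mA.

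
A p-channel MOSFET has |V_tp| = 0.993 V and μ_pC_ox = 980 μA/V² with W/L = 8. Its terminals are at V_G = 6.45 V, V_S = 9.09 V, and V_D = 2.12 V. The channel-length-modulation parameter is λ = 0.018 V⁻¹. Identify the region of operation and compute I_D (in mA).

V_SG = V_S − V_G = 9.09 − 6.45 = 2.64 V; V_SD = V_S − V_D = 9.09 − 2.12 = 6.97 V.
k_p = μ_pC_ox · (W/L) = 7.84 mA/V².
V_ov = V_SG − |V_tp| = 2.64 − 0.993 = 1.65 V.
Since V_SD = 6.97 V ≥ V_ov = 1.65 V, the device is in saturation.
I_D = ½ k_p V_ov² (1 + λ V_SD) = 0.5 × 7.84 × 1.65² × (1 + 0.018 × 6.97) = 12 mA.

Saturation; I_D = 12.0 mA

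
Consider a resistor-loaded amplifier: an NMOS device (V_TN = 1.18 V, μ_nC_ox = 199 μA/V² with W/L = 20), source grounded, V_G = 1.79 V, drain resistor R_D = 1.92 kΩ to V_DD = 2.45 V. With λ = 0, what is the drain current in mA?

V_GS = V_G = 1.79 V, so V_ov = 1.79 − 1.18 = 0.61 V.
k_n = μ_nC_ox · (W/L) = 3.98 mA/V².
Assume saturation: I_D = ½ k_n V_ov² = 0.5 × 3.98 × 0.61² = 0.74 mA, giving V_DS = V_DD − I_D R_D = 2.45 − 0.74 × 1.92 = 1.03 V.
V_DS = 1.03 V ≥ V_ov = 0.61 V, confirming saturation.

I_D = 0.740 mA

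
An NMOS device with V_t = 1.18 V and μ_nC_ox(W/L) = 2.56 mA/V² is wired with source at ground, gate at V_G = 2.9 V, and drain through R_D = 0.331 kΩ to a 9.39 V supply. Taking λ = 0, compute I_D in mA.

V_GS = V_G = 2.9 V, so V_ov = 2.9 − 1.18 = 1.72 V.
Assume saturation: I_D = ½ k_n V_ov² = 0.5 × 2.56 × 1.72² = 3.79 mA, giving V_DS = V_DD − I_D R_D = 9.39 − 3.79 × 0.331 = 8.14 V.
V_DS = 8.14 V ≥ V_ov = 1.72 V, confirming saturation.

I_D = 3.79 mA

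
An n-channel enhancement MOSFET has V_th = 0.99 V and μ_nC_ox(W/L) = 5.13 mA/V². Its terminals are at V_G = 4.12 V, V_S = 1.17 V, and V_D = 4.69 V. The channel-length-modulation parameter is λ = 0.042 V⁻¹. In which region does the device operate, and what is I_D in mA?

V_GS = V_G − V_S = 4.12 − 1.17 = 2.95 V; V_DS = V_D − V_S = 4.69 − 1.17 = 3.52 V.
V_ov = V_GS − V_th = 2.95 − 0.99 = 1.96 V.
Since V_DS = 3.52 V ≥ V_ov = 1.96 V, the device is in saturation.
I_D = ½ k_n V_ov² (1 + λ V_DS) = 0.5 × 5.13 × 1.96² × (1 + 0.042 × 3.52) = 11.3 mA.

Saturation; I_D = 11.3 mA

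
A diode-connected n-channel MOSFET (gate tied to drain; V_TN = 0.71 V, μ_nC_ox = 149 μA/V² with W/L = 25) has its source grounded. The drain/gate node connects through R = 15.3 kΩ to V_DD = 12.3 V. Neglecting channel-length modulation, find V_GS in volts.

V_GS = 1.33 V

With gate tied to drain, V_GS = V_DS ≥ V_GS − V_TN, so the device is in saturation.
k_n = μ_nC_ox · (W/L) = 3.725 mA/V².
KCL at the drain: ½ k_n (V_GS − V_TN)² = (V_DD − V_GS)/R.
Let x = V_GS − 0.71. Then 28.5 x² + x − 11.59 = 0, giving x = 0.62 V (positive root), so V_GS = 1.33 V.
I_D = (V_DD − V_GS)/R = (12.3 − 1.33) / 15.3 = 0.717 mA.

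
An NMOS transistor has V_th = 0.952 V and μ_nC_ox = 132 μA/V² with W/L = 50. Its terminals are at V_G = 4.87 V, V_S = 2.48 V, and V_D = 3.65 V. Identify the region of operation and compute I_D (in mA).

V_GS = V_G − V_S = 4.87 − 2.48 = 2.39 V; V_DS = V_D − V_S = 3.65 − 2.48 = 1.17 V.
k_n = μ_nC_ox · (W/L) = 6.6 mA/V².
V_ov = V_GS − V_th = 2.39 − 0.952 = 1.44 V.
Since V_DS = 1.17 V < V_ov = 1.44 V, the device is in the triode region.
I_D = k_n [V_ov · V_DS − ½ V_DS²] = 6.6 × [1.44 × 1.17 − 0.5 × 1.17²] = 6.59 mA.

Triode; I_D = 6.59 mA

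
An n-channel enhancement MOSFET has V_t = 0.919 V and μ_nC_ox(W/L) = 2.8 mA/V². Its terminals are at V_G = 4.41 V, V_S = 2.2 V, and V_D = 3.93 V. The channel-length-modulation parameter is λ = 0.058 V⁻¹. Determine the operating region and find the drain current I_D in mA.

V_GS = V_G − V_S = 4.41 − 2.2 = 2.21 V; V_DS = V_D − V_S = 3.93 − 2.2 = 1.73 V.
V_ov = V_GS − V_t = 2.21 − 0.919 = 1.29 V.
Since V_DS = 1.73 V ≥ V_ov = 1.29 V, the device is in saturation.
I_D = ½ k_n V_ov² (1 + λ V_DS) = 0.5 × 2.8 × 1.29² × (1 + 0.058 × 1.73) = 2.57 mA.

Saturation; I_D = 2.57 mA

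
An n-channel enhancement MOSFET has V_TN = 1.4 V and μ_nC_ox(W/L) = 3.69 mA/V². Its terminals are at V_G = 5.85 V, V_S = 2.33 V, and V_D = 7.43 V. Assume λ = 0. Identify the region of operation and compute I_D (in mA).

Saturation; I_D = 8.29 mA

V_GS = V_G − V_S = 5.85 − 2.33 = 3.52 V; V_DS = V_D − V_S = 7.43 − 2.33 = 5.1 V.
V_ov = V_GS − V_TN = 3.52 − 1.4 = 2.12 V.
Since V_DS = 5.1 V ≥ V_ov = 2.12 V, the device is in saturation.
I_D = ½ k_n V_ov² = 0.5 × 3.69 × 2.12² = 8.29 mA.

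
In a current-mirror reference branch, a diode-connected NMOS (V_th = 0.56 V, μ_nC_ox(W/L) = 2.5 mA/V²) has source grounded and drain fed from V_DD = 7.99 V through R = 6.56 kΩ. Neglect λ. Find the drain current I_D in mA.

With gate tied to drain, V_GS = V_DS ≥ V_GS − V_th, so the device is in saturation.
KCL at the drain: ½ k_n (V_GS − V_th)² = (V_DD − V_GS)/R.
Let x = V_GS − 0.56. Then 8.2 x² + x − 7.43 = 0, giving x = 0.893 V (positive root), so V_GS = 1.45 V.
I_D = (V_DD − V_GS)/R = (7.99 − 1.45) / 6.56 = 0.997 mA.

I_D = 0.997 mA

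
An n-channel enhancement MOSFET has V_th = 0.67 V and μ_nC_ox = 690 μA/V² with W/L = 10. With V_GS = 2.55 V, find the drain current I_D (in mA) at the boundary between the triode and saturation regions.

I_D = 12.2 mA

At the boundary V_DS = V_ov = V_GS − V_th = 2.55 − 0.67 = 1.88 V.
k_n = μ_nC_ox · (W/L) = 6.9 mA/V².
I_D = ½ k_n V_ov² = 0.5 × 6.9 × 1.88² = 12.2 mA.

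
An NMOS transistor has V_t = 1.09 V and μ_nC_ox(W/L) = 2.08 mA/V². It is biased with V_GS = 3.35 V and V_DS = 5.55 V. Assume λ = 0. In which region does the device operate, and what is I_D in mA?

V_ov = V_GS − V_t = 3.35 − 1.09 = 2.26 V.
Since V_DS = 5.55 V ≥ V_ov = 2.26 V, the device is in saturation.
I_D = ½ k_n V_ov² = 0.5 × 2.08 × 2.26² = 5.31 mA.

Saturation; I_D = 5.31 mA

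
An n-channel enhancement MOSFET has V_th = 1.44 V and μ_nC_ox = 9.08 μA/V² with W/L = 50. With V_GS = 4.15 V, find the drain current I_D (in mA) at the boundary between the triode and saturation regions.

At the boundary V_DS = V_ov = V_GS − V_th = 4.15 − 1.44 = 2.71 V.
k_n = μ_nC_ox · (W/L) = 0.454 mA/V².
I_D = ½ k_n V_ov² = 0.5 × 0.454 × 2.71² = 1.67 mA.

I_D = 1.67 mA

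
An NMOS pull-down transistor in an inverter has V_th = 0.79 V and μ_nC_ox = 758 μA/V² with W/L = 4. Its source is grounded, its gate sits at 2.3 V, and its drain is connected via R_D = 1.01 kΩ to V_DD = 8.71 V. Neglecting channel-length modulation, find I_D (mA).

V_GS = V_G = 2.3 V, so V_ov = 2.3 − 0.79 = 1.51 V.
k_n = μ_nC_ox · (W/L) = 3.032 mA/V².
Assume saturation: I_D = ½ k_n V_ov² = 0.5 × 3.032 × 1.51² = 3.46 mA, giving V_DS = V_DD − I_D R_D = 8.71 − 3.46 × 1.01 = 5.22 V.
V_DS = 5.22 V ≥ V_ov = 1.51 V, confirming saturation.

I_D = 3.46 mA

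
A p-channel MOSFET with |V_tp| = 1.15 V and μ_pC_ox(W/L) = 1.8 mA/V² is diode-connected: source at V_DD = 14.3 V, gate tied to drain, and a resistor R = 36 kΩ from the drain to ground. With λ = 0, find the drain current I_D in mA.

I_D = 0.348 mA

With gate tied to drain, V_SG = V_SD ≥ V_SG − |V_tp|, so the device is in saturation.
KCL at the drain: ½ k_p (V_SG − |V_tp|)² = (V_DD − V_SG)/R.
Let x = V_SG − 1.15. Then 32.4 x² + x − 13.15 = 0, giving x = 0.622 V (positive root), so V_SG = 1.77 V.
I_D = (V_DD − V_SG)/R = (14.3 − 1.77) / 36 = 0.348 mA.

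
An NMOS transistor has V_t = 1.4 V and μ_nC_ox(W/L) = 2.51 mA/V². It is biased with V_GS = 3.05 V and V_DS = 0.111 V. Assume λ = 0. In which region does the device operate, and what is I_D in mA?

V_ov = V_GS − V_t = 3.05 − 1.4 = 1.65 V.
Since V_DS = 0.111 V < V_ov = 1.65 V, the device is in the triode region.
I_D = k_n [V_ov · V_DS − ½ V_DS²] = 2.51 × [1.65 × 0.111 − 0.5 × 0.111²] = 0.444 mA.

Triode; I_D = 0.444 mA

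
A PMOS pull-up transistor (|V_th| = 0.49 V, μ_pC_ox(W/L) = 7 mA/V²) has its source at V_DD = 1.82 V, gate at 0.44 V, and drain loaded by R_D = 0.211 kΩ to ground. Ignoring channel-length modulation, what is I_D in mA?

I_D = 2.77 mA

V_SG = V_DD − V_G = 1.82 − 0.44 = 1.38 V, so V_ov = 1.38 − 0.49 = 0.89 V.
Assume saturation: I_D = ½ k_p V_ov² = 0.5 × 7 × 0.89² = 2.77 mA, giving V_SD = V_DD − I_D R_D = 1.82 − 2.77 × 0.211 = 1.24 V.
V_SD = 1.24 V ≥ V_ov = 0.89 V, confirming saturation.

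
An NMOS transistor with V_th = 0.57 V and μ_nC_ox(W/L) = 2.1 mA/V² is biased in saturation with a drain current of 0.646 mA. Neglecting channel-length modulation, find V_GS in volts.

V_GS = 1.35 V

In saturation I_D = ½ k_n (V_GS − V_th)², so V_GS − V_th = √(2 I_D / k_n) = √(2 × 0.646 / 2.1) = 0.784 V.
V_GS = 0.57 + 0.784 = 1.35 V.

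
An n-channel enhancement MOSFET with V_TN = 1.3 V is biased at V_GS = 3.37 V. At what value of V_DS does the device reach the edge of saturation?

The boundary between triode and saturation is V_DS = V_GS − V_TN = V_ov.
V_ov = 3.37 − 1.3 = 2.07 V.

V_DS,sat = 2.07 V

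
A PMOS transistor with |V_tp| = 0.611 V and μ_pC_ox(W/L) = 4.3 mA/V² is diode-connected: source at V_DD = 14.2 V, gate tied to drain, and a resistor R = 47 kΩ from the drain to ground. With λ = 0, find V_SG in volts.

V_SG = 0.973 V

With gate tied to drain, V_SG = V_SD ≥ V_SG − |V_tp|, so the device is in saturation.
KCL at the drain: ½ k_p (V_SG − |V_tp|)² = (V_DD − V_SG)/R.
Let x = V_SG − 0.611. Then 101 x² + x − 13.59 = 0, giving x = 0.362 V (positive root), so V_SG = 0.973 V.
I_D = (V_DD − V_SG)/R = (14.2 − 0.973) / 47 = 0.281 mA.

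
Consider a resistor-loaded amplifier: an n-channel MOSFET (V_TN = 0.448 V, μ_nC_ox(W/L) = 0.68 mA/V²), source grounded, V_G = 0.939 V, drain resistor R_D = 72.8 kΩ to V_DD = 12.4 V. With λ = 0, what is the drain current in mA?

V_GS = V_G = 0.939 V, so V_ov = 0.939 − 0.448 = 0.491 V.
Assume saturation: I_D = ½ k_n V_ov² = 0.5 × 0.68 × 0.491² = 0.082 mA, giving V_DS = V_DD − I_D R_D = 12.4 − 0.082 × 72.8 = 6.43 V.
V_DS = 6.43 V ≥ V_ov = 0.491 V, confirming saturation.

I_D = 0.0820 mA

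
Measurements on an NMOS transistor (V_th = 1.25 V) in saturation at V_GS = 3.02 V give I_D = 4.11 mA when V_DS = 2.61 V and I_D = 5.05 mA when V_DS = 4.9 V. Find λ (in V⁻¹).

λ = 0.135 V⁻¹

With V_GS fixed, I_D ∝ (1 + λ V_DS) in saturation, so I_D2/I_D1 = (1 + λ V_DS2)/(1 + λ V_DS1).
5.05/4.11 = 1.229 = (1 + 4.9 λ)/(1 + 2.61 λ).
Solving: λ (I_D1 V_DS2 − I_D2 V_DS1) = I_D2 − I_D1, so λ = (5.05 − 4.11) / (4.11 × 4.9 − 5.05 × 2.61) = 0.94 / 6.96 = 0.135 V⁻¹.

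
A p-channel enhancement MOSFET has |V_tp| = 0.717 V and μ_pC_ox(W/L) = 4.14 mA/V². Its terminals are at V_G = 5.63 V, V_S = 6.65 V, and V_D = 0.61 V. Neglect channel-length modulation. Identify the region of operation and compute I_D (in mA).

Saturation; I_D = 0.190 mA

V_SG = V_S − V_G = 6.65 − 5.63 = 1.02 V; V_SD = V_S − V_D = 6.65 − 0.61 = 6.04 V.
V_ov = V_SG − |V_tp| = 1.02 − 0.717 = 0.303 V.
Since V_SD = 6.04 V ≥ V_ov = 0.303 V, the device is in saturation.
I_D = ½ k_p V_ov² = 0.5 × 4.14 × 0.303² = 0.19 mA.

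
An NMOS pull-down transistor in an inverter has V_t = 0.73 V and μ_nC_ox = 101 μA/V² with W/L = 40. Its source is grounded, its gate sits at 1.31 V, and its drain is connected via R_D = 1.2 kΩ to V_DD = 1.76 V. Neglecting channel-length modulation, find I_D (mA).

V_GS = V_G = 1.31 V, so V_ov = 1.31 − 0.73 = 0.58 V.
k_n = μ_nC_ox · (W/L) = 4.04 mA/V².
Assume saturation: I_D = ½ k_n V_ov² = 0.5 × 4.04 × 0.58² = 0.68 mA, giving V_DS = V_DD − I_D R_D = 1.76 − 0.68 × 1.2 = 0.945 V.
V_DS = 0.945 V ≥ V_ov = 0.58 V, confirming saturation.

I_D = 0.680 mA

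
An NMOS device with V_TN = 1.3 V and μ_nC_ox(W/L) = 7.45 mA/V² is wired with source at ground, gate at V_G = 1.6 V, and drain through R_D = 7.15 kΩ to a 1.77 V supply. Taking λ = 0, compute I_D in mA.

I_D = 0.229 mA

V_GS = V_G = 1.6 V, so V_ov = 1.6 − 1.3 = 0.3 V.
Assume saturation: I_D = ½ k_n V_ov² = 0.5 × 7.45 × 0.3² = 0.335 mA, giving V_DS = V_DD − I_D R_D = 1.77 − 0.335 × 7.15 = -0.627 V.
But -0.627 V < V_ov = 0.3 V, so the device is actually in triode.
In triode I_D = k_n[V_ov V_DS − ½ V_DS²] and I_D = (V_DD − V_DS)/R_D. Equating: 26.6 V_DS² − 16.98 V_DS + 1.77 = 0, giving V_DS = 0.131 V (the root below V_ov).
I_D = (1.77 − 0.131) / 7.15 = 0.229 mA.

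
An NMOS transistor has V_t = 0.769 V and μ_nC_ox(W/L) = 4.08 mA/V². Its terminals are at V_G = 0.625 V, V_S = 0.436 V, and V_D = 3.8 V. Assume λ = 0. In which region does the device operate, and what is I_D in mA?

V_GS = V_G − V_S = 0.625 − 0.436 = 0.189 V; V_DS = V_D − V_S = 3.8 − 0.436 = 3.36 V.
V_GS = 0.189 V < V_t = 0.769 V, so the transistor is in cutoff.

Cutoff; I_D = 0 mA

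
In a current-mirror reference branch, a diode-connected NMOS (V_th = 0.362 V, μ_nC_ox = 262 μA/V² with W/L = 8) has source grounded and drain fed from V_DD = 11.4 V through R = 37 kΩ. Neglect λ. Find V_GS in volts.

With gate tied to drain, V_GS = V_DS ≥ V_GS − V_th, so the device is in saturation.
k_n = μ_nC_ox · (W/L) = 2.096 mA/V².
KCL at the drain: ½ k_n (V_GS − V_th)² = (V_DD − V_GS)/R.
Let x = V_GS − 0.362. Then 38.8 x² + x − 11.04 = 0, giving x = 0.521 V (positive root), so V_GS = 0.883 V.
I_D = (V_DD − V_GS)/R = (11.4 − 0.883) / 37 = 0.284 mA.

V_GS = 0.883 V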